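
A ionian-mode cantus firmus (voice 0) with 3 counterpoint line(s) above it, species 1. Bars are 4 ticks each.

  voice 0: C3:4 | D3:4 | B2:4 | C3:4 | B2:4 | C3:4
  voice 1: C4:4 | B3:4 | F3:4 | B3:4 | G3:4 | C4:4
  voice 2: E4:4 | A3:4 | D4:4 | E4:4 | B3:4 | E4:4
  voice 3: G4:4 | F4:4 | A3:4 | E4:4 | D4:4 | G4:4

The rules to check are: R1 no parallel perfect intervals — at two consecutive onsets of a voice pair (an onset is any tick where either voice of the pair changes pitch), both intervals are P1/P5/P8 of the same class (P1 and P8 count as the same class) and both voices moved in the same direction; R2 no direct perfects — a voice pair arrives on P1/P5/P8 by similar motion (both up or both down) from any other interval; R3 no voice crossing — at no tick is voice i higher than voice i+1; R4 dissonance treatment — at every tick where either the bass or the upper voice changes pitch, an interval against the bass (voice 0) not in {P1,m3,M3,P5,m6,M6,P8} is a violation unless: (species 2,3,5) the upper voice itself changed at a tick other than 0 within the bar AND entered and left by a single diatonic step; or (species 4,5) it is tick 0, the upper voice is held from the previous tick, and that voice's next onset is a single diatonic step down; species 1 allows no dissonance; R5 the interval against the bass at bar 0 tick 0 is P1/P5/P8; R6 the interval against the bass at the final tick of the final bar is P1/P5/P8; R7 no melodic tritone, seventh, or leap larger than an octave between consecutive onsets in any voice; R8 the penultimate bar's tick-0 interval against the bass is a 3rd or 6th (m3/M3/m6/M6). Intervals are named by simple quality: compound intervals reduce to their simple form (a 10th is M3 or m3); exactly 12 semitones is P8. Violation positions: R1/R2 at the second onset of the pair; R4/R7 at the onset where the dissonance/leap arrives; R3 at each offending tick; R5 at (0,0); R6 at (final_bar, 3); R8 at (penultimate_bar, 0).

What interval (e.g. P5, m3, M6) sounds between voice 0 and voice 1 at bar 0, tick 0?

P8

voice 0=C3 voice 1=C4 -> P8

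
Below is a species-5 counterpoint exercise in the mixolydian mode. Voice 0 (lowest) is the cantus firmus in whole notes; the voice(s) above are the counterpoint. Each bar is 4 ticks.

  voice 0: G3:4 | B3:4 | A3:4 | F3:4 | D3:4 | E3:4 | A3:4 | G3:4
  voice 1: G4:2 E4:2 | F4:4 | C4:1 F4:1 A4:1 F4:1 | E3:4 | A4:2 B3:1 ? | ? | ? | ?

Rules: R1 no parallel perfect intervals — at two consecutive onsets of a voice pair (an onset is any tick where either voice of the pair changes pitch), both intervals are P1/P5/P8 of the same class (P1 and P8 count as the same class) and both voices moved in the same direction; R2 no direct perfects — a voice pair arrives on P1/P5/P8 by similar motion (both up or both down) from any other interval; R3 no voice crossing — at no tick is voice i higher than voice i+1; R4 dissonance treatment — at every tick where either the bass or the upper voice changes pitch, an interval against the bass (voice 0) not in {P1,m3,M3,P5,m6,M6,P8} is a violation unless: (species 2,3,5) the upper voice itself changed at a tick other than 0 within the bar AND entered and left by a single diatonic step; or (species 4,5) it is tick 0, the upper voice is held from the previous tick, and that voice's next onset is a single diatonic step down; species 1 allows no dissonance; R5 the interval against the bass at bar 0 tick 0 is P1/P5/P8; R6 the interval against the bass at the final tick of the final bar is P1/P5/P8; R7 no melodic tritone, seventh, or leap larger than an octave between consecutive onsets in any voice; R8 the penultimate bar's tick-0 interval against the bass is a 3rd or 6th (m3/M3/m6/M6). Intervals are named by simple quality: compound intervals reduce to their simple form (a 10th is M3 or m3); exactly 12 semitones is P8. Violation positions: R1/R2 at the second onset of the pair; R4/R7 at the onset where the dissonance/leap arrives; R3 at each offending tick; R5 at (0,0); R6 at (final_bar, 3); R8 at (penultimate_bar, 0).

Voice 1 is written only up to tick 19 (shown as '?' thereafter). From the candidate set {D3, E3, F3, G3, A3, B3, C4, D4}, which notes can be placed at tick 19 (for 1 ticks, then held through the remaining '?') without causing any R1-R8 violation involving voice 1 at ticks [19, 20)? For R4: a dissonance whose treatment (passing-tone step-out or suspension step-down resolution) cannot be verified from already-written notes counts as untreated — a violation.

{A3, B3, D3, D4}

D3: legal
E3: violates R4
F3: violates R7
G3: violates R4
A3: legal
B3: legal
C4: violates R4
D4: legal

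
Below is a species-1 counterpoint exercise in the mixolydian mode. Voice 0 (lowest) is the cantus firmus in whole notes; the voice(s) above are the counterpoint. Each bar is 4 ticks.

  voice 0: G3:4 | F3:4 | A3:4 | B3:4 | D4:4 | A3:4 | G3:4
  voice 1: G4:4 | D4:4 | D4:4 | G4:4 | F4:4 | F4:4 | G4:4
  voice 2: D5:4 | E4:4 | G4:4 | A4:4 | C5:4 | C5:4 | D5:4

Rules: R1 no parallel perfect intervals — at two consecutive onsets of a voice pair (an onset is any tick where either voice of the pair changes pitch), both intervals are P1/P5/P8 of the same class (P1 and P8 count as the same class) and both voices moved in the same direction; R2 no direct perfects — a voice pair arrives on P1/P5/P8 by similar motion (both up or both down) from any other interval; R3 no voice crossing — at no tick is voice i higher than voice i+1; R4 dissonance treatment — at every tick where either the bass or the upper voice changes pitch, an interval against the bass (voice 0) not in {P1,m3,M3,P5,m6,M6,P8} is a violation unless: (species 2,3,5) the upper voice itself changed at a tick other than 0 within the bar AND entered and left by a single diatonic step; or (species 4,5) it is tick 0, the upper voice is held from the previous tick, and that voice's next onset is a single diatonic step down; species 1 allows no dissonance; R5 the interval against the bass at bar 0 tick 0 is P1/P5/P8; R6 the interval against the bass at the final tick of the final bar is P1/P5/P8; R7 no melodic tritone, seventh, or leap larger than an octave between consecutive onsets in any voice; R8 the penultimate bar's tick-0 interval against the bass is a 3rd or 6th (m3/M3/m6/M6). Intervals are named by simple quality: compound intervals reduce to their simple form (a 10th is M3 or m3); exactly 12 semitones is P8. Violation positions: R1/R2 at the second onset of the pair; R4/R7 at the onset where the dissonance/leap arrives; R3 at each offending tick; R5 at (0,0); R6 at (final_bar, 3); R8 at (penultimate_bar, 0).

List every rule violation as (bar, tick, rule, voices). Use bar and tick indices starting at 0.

bar 0: v0=G3 v1=G4 v2=D5 downbeat P5
bar 1: v0=F3 v1=D4 v2=E4 downbeat M7
bar 2: v0=A3 v1=D4 v2=G4 downbeat m7
bar 3: v0=B3 v1=G4 v2=A4 downbeat m7
bar 4: v0=D4 v1=F4 v2=C5 downbeat m7
bar 5: v0=A3 v1=F4 v2=C5 downbeat m3
bar 6: v0=G3 v1=G4 v2=D5 downbeat P5
  -> R4 @ bar 1 tick 0 v(0, 2): F3/E4 M7 untreated
  -> R7 @ bar 1 tick 0 v(2,): D5->E4 leap 10st
  -> R4 @ bar 2 tick 0 v(0, 1): A3/D4 P4 untreated
  -> R4 @ bar 2 tick 0 v(0, 2): A3/G4 m7 untreated
  -> R4 @ bar 3 tick 0 v(0, 2): B3/A4 m7 untreated
  -> R4 @ bar 4 tick 0 v(0, 2): D4/C5 m7 untreated
  -> R1 @ bar 6 tick 0 v(1, 2): F4/C5 P5 -> G4/D5 P5 similar

(1, 0, R4, (0, 2))
(1, 0, R7, (2,))
(2, 0, R4, (0, 1))
(2, 0, R4, (0, 2))
(3, 0, R4, (0, 2))
(4, 0, R4, (0, 2))
(6, 0, R1, (1, 2))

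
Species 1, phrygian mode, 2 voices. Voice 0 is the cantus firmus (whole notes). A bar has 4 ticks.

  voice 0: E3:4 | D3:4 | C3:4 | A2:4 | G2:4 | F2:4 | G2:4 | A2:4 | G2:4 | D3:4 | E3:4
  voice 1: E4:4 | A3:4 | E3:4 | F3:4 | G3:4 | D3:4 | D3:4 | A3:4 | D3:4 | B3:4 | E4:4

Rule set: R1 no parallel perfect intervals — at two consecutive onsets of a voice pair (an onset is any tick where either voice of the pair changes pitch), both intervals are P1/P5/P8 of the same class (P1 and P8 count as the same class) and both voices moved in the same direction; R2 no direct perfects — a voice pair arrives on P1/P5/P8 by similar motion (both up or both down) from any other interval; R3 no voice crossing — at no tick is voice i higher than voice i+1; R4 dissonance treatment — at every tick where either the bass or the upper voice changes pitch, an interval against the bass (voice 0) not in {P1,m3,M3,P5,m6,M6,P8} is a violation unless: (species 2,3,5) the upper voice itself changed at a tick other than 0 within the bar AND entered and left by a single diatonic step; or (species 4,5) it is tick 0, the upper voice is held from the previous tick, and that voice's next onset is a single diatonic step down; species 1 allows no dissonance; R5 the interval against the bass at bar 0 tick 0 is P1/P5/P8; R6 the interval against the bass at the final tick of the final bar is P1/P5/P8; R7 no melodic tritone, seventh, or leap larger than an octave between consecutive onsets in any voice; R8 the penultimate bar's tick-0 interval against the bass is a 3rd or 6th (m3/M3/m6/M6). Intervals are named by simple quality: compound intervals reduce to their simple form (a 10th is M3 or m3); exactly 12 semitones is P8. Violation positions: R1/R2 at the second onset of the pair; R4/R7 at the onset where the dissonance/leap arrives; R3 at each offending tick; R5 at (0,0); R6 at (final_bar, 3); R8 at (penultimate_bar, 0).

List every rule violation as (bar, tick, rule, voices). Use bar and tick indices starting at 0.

bar 0: v0=E3 v1=E4 downbeat P8
bar 1: v0=D3 v1=A3 downbeat P5
bar 2: v0=C3 v1=E3 downbeat M3
bar 3: v0=A2 v1=F3 downbeat m6
bar 4: v0=G2 v1=G3 downbeat P8
bar 5: v0=F2 v1=D3 downbeat M6
bar 6: v0=G2 v1=D3 downbeat P5
bar 7: v0=A2 v1=A3 downbeat P8
bar 8: v0=G2 v1=D3 downbeat P5
bar 9: v0=D3 v1=B3 downbeat M6
bar 10: v0=E3 v1=E4 downbeat P8
  -> R2 @ bar 1 tick 0 v(0, 1): E3/E4 P8 -> D3/A3 P5 similar
  -> R2 @ bar 7 tick 0 v(0, 1): G2/D3 P5 -> A2/A3 P8 similar
  -> R2 @ bar 8 tick 0 v(0, 1): A2/A3 P8 -> G2/D3 P5 similar
  -> R2 @ bar 10 tick 0 v(0, 1): D3/B3 M6 -> E3/E4 P8 similar

(1, 0, R2, (0, 1))
(7, 0, R2, (0, 1))
(8, 0, R2, (0, 1))
(10, 0, R2, (0, 1))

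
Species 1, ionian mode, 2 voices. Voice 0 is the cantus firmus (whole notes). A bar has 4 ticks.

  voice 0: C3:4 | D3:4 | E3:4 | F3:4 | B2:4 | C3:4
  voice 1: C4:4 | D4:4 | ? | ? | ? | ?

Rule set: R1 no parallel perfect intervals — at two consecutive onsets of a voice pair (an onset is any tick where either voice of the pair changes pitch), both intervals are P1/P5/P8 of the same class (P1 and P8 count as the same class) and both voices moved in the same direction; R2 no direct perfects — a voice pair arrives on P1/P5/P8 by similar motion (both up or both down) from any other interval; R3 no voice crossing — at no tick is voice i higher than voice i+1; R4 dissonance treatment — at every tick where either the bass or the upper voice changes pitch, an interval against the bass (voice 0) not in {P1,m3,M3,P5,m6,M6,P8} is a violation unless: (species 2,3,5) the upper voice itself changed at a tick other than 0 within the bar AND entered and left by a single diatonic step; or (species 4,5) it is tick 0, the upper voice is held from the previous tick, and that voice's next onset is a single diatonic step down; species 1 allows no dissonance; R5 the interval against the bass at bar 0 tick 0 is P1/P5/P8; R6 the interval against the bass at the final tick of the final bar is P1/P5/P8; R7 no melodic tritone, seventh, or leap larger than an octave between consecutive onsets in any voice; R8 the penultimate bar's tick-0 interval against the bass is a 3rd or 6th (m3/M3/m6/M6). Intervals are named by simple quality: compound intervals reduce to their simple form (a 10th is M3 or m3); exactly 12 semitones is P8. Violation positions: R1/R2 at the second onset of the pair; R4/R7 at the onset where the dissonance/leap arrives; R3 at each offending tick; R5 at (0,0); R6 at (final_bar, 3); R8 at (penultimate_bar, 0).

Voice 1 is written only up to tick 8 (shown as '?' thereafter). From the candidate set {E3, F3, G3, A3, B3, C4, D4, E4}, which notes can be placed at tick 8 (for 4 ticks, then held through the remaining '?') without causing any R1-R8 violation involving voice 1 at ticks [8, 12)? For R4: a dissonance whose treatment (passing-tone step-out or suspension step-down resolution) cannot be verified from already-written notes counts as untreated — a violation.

E3: violates R7
F3: violates R4
G3: legal
A3: violates R4
B3: legal
C4: legal
D4: violates R4
E4: violates R1

{B3, C4, G3}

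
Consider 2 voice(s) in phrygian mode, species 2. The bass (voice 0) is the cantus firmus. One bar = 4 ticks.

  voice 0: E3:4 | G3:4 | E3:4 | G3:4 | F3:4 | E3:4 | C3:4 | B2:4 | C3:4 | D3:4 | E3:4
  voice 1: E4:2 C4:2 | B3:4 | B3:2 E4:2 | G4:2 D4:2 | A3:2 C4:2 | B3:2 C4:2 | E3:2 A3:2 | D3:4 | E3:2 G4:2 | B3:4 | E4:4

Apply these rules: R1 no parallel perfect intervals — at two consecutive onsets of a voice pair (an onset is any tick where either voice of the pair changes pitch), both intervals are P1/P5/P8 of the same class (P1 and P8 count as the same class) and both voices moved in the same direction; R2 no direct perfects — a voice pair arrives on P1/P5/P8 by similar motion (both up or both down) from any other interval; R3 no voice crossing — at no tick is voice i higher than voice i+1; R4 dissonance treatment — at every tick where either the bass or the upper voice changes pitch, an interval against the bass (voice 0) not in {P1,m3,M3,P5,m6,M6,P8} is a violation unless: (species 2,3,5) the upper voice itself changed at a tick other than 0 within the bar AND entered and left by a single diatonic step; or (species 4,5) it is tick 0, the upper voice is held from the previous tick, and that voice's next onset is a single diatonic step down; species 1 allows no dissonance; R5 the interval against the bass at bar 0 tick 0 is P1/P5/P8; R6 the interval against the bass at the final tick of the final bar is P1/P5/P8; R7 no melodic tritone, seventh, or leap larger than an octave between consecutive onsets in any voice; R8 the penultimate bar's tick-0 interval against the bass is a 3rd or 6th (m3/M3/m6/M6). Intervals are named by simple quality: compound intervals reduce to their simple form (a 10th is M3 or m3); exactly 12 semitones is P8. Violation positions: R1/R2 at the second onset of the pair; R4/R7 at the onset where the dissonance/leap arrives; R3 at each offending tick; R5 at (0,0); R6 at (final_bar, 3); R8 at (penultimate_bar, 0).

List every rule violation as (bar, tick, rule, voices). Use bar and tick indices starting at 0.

bar 0: v0=E3 v1=E4 downbeat P8
bar 1: v0=G3 v1=B3 downbeat M3
bar 2: v0=E3 v1=B3 downbeat P5
bar 3: v0=G3 v1=G4 downbeat P8
bar 4: v0=F3 v1=A3 downbeat M3
bar 5: v0=E3 v1=B3 downbeat P5
bar 6: v0=C3 v1=E3 downbeat M3
bar 7: v0=B2 v1=D3 downbeat m3
bar 8: v0=C3 v1=E3 downbeat M3
bar 9: v0=D3 v1=B3 downbeat M6
bar 10: v0=E3 v1=E4 downbeat P8
  -> R1 @ bar 3 tick 0 v(0, 1): E3/E4 P8 -> G3/G4 P8 similar
  -> R1 @ bar 5 tick 0 v(0, 1): F3/C4 P5 -> E3/B3 P5 similar
  -> R7 @ bar 8 tick 2 v(1,): E3->G4 leap 15st
  -> R2 @ bar 10 tick 0 v(0, 1): D3/B3 M6 -> E3/E4 P8 similar

(3, 0, R1, (0, 1))
(5, 0, R1, (0, 1))
(8, 2, R7, (1,))
(10, 0, R2, (0, 1))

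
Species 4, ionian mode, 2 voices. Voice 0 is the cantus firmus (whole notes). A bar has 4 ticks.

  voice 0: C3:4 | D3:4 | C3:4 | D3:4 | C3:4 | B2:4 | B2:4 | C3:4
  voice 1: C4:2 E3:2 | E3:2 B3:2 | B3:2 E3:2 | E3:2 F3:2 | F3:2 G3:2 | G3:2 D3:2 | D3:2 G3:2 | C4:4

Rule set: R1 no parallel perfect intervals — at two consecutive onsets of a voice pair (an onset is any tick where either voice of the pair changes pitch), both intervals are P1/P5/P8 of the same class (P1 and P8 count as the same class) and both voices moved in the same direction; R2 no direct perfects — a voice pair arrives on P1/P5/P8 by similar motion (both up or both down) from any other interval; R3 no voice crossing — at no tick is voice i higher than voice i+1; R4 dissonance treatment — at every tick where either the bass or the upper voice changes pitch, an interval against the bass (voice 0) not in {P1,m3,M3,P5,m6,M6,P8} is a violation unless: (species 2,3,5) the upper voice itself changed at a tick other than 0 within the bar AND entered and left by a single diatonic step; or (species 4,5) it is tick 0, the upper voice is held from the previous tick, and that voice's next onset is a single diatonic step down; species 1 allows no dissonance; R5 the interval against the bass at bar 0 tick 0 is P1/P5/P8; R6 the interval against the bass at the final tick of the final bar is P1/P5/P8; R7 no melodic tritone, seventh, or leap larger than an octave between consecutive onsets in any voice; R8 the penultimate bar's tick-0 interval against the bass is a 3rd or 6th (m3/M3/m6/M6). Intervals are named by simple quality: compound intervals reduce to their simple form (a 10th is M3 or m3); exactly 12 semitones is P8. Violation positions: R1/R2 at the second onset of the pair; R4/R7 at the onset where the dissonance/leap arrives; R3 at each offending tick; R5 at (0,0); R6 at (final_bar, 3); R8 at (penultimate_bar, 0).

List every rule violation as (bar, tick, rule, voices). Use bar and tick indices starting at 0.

bar 0: v0=C3 v1=C4 downbeat P8
bar 1: v0=D3 v1=E3 downbeat M2
bar 2: v0=C3 v1=B3 downbeat M7
bar 3: v0=D3 v1=E3 downbeat M2
bar 4: v0=C3 v1=F3 downbeat P4
bar 5: v0=B2 v1=G3 downbeat m6
bar 6: v0=B2 v1=D3 downbeat m3
bar 7: v0=C3 v1=C4 downbeat P8
  -> R4 @ bar 1 tick 0 v(0, 1): D3/E3 M2 untreated
  -> R4 @ bar 2 tick 0 v(0, 1): C3/B3 M7 untreated
  -> R4 @ bar 3 tick 0 v(0, 1): D3/E3 M2 untreated
  -> R4 @ bar 4 tick 0 v(0, 1): C3/F3 P4 untreated
  -> R2 @ bar 7 tick 0 v(0, 1): B2/G3 m6 -> C3/C4 P8 similar

(1, 0, R4, (0, 1))
(2, 0, R4, (0, 1))
(3, 0, R4, (0, 1))
(4, 0, R4, (0, 1))
(7, 0, R2, (0, 1))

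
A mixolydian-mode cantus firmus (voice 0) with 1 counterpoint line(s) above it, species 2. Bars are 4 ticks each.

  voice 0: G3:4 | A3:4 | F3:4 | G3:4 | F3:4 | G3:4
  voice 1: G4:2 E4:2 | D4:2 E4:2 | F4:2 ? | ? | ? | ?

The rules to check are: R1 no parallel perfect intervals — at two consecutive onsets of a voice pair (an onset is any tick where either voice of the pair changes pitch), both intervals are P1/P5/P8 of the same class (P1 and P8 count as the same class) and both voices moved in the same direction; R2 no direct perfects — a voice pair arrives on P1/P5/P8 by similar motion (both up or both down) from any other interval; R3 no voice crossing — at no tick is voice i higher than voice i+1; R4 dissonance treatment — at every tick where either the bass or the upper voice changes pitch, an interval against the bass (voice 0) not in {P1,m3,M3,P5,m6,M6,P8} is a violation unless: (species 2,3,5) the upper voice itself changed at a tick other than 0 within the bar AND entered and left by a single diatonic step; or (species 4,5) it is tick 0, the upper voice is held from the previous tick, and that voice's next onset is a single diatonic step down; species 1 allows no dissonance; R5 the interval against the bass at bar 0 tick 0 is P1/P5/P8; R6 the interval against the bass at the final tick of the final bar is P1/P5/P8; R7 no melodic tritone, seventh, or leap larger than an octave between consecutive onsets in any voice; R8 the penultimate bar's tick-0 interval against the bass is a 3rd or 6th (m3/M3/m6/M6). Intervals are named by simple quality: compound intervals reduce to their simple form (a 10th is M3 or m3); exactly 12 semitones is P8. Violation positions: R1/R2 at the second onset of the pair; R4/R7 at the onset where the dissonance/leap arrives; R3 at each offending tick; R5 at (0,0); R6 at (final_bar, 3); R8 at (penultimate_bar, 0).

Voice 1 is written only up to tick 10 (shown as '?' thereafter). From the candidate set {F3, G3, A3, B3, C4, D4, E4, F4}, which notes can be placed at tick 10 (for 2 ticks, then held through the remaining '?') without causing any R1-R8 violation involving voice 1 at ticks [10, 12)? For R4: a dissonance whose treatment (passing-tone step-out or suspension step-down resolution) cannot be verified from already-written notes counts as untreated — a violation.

{A3, C4, D4, F3, F4}

F3: legal
G3: violates R4,R7
A3: legal
B3: violates R4,R7
C4: legal
D4: legal
E4: violates R4
F4: legal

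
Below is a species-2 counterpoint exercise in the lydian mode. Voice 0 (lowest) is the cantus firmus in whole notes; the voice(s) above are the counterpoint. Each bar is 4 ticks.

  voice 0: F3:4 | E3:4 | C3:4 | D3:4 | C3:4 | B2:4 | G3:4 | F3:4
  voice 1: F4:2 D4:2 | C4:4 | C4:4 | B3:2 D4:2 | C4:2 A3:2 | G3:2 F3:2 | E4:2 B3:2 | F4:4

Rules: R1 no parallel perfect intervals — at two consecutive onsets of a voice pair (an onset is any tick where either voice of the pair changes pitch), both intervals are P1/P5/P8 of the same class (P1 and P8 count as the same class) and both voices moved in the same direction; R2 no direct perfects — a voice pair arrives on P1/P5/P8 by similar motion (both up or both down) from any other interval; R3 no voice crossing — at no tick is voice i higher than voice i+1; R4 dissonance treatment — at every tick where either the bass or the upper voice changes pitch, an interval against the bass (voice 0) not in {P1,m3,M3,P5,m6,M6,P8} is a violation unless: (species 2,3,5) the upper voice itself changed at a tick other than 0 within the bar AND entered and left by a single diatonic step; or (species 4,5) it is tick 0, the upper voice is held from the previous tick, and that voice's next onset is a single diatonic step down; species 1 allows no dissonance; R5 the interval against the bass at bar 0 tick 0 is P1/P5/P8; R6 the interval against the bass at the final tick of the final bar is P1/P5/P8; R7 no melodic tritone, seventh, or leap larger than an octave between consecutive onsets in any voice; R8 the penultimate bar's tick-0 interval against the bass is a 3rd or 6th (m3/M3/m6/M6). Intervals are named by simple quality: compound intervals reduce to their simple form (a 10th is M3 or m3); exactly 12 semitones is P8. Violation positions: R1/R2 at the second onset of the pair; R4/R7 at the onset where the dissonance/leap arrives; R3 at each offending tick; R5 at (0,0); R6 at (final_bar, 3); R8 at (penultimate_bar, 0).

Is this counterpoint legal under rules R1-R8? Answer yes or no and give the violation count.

bar 0: v0=F3 v1=F4 (P8)
bar 1: v0=E3 v1=C4 (m6)
bar 2: v0=C3 v1=C4 (P8)
bar 3: v0=D3 v1=B3 (M6)
bar 4: v0=C3 v1=C4 (P8)
bar 5: v0=B2 v1=G3 (m6)
bar 6: v0=G3 v1=E4 (M6)
bar 7: v0=F3 v1=F4 (P8)
  R1 @ bar4.0: D3/D4 P8 -> C3/C4 P8 similar
  R4 @ bar5.2: B2/F3 TT untreated
  R7 @ bar6.0: F3->E4 leap 11st
  R7 @ bar7.0: B3->F4 leap 6st

No (4 violations)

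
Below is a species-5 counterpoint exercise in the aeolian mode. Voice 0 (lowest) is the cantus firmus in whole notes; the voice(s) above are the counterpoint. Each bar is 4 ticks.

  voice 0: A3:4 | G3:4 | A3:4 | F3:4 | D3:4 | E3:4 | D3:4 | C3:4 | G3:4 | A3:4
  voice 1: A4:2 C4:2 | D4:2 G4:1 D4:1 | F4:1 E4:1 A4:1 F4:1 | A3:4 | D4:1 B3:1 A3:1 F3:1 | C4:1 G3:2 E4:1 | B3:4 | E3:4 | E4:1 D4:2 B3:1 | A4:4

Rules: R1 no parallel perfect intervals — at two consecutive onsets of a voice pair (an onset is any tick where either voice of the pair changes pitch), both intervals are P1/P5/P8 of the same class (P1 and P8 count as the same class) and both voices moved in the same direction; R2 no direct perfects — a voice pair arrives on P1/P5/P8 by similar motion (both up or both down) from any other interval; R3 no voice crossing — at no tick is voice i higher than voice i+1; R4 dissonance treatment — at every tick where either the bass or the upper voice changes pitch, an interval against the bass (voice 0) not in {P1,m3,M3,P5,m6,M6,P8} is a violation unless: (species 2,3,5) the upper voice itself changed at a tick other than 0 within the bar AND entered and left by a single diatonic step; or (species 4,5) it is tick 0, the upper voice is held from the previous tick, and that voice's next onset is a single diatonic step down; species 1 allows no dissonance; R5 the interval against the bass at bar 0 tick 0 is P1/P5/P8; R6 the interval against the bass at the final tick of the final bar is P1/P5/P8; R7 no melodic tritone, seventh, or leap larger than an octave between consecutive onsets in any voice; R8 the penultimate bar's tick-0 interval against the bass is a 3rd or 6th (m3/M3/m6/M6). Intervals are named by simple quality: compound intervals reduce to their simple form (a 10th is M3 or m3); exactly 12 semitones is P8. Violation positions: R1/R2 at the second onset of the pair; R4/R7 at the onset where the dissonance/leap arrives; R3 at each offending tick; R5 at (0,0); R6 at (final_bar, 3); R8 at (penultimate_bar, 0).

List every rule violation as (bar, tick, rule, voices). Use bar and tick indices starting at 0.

bar 0: v0=A3 v1=A4 downbeat P8
bar 1: v0=G3 v1=D4 downbeat P5
bar 2: v0=A3 v1=F4 downbeat m6
bar 3: v0=F3 v1=A3 downbeat M3
bar 4: v0=D3 v1=D4 downbeat P8
bar 5: v0=E3 v1=C4 downbeat m6
bar 6: v0=D3 v1=B3 downbeat M6
bar 7: v0=C3 v1=E3 downbeat M3
bar 8: v0=G3 v1=E4 downbeat M6
bar 9: v0=A3 v1=A4 downbeat P8
  -> R2 @ bar 9 tick 0 v(0, 1): G3/B3 M3 -> A3/A4 P8 similar
  -> R7 @ bar 9 tick 0 v(1,): B3->A4 leap 10st

(9, 0, R2, (0, 1))
(9, 0, R7, (1,))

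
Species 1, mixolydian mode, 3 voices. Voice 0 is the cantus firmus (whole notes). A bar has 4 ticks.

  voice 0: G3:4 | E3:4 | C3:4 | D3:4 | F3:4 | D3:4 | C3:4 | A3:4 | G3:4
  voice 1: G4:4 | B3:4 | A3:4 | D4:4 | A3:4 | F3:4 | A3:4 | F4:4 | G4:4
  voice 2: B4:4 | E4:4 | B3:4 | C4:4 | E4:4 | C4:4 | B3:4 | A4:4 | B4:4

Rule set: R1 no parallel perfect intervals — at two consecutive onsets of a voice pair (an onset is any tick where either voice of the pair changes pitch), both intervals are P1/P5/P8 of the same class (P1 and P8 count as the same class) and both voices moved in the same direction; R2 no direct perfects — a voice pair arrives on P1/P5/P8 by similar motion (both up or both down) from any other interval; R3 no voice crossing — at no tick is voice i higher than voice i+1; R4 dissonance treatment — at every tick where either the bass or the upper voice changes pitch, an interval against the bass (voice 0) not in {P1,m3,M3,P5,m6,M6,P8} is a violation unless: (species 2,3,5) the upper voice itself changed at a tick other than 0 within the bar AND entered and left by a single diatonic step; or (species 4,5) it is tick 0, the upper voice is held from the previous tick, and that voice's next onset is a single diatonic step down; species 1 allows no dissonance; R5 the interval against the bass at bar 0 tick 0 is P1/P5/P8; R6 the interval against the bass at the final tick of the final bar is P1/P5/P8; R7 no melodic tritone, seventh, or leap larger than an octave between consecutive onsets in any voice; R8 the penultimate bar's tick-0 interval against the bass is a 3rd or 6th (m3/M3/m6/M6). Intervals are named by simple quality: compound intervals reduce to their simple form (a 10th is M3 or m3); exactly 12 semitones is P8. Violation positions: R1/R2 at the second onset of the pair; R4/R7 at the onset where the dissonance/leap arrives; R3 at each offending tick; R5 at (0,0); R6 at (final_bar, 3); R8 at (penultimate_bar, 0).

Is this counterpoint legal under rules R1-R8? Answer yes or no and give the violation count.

No (18 violations)

bar 0: v0=G3 v1=G4 v2=B4 (M3)
bar 1: v0=E3 v1=B3 v2=E4 (P8)
bar 2: v0=C3 v1=A3 v2=B3 (M7)
bar 3: v0=D3 v1=D4 v2=C4 (m7)
bar 4: v0=F3 v1=A3 v2=E4 (M7)
bar 5: v0=D3 v1=F3 v2=C4 (m7)
bar 6: v0=C3 v1=A3 v2=B3 (M7)
bar 7: v0=A3 v1=F4 v2=A4 (P8)
bar 8: v0=G3 v1=G4 v2=B4 (M3)
  R5 @ bar0.0: opens on M3
  R2 @ bar1.0: G3/G4 P8 -> E3/B3 P5 similar
  R2 @ bar1.0: G3/B4 M3 -> E3/E4 P8 similar
  R4 @ bar2.0: C3/B3 M7 untreated
  R2 @ bar3.0: C3/A3 M6 -> D3/D4 P8 similar
  R3 @ bar3.0: D4 above C4
  R4 @ bar3.0: D3/C4 m7 untreated
  R3 @ bar3.1: D4 above C4
  R3 @ bar3.2: D4 above C4
  R3 @ bar3.3: D4 above C4
  R4 @ bar4.0: F3/E4 M7 untreated
  R1 @ bar5.0: A3/E4 P5 -> F3/C4 P5 similar
  R4 @ bar5.0: D3/C4 m7 untreated
  R4 @ bar6.0: C3/B3 M7 untreated
  R2 @ bar7.0: C3/B3 M7 -> A3/A4 P8 similar
  R7 @ bar7.0: B3->A4 leap 10st
  R8 @ bar7.0: penult P8 not 3rd/6th
  R6 @ bar8.3: closes on M3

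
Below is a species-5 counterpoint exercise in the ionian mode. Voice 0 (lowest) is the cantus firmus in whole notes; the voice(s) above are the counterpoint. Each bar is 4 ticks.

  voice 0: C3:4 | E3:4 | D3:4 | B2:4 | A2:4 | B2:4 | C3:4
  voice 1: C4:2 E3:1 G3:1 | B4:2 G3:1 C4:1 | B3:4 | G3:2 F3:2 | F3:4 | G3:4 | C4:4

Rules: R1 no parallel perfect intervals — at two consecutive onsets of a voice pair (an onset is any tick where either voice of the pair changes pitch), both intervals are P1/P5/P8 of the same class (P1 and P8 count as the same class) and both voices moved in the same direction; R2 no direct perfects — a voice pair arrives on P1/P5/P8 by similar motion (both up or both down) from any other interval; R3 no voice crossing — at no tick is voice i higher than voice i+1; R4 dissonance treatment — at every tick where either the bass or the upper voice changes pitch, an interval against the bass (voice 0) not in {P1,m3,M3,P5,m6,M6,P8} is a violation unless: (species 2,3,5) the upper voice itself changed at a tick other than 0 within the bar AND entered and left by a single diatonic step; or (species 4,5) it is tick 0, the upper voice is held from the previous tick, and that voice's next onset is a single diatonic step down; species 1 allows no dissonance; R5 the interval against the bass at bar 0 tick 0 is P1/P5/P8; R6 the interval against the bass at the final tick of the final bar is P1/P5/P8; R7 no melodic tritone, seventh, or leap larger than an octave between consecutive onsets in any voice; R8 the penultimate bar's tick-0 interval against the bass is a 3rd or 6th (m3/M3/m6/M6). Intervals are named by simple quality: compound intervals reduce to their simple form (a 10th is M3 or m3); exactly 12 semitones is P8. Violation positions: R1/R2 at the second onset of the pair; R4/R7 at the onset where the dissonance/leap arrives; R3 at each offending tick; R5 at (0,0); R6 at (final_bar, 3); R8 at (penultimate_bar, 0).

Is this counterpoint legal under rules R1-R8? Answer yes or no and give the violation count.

bar 0: v0=C3 v1=C4 (P8)
bar 1: v0=E3 v1=B4 (P5)
bar 2: v0=D3 v1=B3 (M6)
bar 3: v0=B2 v1=G3 (m6)
bar 4: v0=A2 v1=F3 (m6)
bar 5: v0=B2 v1=G3 (m6)
bar 6: v0=C3 v1=C4 (P8)
  R1 @ bar1.0: C3/G3 P5 -> E3/B4 P5 similar
  R7 @ bar1.0: G3->B4 leap 16st
  R7 @ bar1.2: B4->G3 leap 16st
  R2 @ bar6.0: B2/G3 m6 -> C3/C4 P8 similar

No (4 violations)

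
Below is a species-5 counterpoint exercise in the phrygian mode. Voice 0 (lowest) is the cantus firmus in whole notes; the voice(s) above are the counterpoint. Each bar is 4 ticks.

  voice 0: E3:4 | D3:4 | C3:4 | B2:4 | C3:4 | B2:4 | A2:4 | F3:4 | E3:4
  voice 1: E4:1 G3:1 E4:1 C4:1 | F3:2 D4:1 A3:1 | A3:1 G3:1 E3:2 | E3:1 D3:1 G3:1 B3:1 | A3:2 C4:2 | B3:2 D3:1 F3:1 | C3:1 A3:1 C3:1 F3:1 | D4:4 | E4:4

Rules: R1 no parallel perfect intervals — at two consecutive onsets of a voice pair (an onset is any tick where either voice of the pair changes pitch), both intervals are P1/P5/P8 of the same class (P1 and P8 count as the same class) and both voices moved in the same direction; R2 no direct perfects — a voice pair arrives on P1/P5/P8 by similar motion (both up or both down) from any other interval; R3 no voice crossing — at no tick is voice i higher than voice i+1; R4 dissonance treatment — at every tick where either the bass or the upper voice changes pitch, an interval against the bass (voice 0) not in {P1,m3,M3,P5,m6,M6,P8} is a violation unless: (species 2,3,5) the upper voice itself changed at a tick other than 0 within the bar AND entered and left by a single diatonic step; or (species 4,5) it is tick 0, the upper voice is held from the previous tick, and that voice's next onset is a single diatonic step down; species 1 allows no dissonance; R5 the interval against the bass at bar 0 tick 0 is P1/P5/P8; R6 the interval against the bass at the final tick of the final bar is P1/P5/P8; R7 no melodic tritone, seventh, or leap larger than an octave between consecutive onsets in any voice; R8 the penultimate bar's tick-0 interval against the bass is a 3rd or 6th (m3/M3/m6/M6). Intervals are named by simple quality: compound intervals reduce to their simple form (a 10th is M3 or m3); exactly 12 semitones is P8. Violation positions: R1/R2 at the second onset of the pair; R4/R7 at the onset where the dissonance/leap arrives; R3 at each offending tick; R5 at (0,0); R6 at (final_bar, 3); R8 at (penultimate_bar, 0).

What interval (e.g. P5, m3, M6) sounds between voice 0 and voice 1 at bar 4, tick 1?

voice 0=C3 voice 1=A3 -> M6

M6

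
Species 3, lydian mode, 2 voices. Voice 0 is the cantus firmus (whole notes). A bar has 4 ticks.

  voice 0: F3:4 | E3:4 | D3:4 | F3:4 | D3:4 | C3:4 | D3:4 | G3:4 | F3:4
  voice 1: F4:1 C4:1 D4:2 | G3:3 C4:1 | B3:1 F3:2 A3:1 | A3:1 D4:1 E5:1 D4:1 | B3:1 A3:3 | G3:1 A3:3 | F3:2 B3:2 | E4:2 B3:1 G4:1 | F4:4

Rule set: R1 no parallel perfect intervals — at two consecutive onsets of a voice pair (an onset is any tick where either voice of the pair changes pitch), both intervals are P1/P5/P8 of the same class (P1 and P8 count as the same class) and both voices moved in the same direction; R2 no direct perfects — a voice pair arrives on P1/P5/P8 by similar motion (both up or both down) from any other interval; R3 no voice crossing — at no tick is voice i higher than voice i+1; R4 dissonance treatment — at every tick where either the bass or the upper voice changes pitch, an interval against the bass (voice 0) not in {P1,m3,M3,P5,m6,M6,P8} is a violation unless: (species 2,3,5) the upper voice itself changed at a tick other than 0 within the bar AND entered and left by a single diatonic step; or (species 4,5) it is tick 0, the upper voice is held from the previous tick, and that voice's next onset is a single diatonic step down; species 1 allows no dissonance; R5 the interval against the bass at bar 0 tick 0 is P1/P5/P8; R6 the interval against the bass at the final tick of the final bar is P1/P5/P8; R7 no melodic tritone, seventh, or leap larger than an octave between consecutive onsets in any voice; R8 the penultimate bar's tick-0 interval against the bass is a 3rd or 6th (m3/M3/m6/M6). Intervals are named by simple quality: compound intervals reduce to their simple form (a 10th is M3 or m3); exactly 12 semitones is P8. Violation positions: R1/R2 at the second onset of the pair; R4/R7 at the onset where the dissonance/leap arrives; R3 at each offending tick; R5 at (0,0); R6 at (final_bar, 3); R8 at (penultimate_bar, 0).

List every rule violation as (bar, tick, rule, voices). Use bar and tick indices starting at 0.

(2, 1, R7, (1,))
(3, 2, R4, (0, 1))
(3, 2, R7, (1,))
(3, 3, R7, (1,))
(5, 0, R1, (0, 1))
(6, 2, R7, (1,))
(8, 0, R1, (0, 1))

bar 0: v0=F3 v1=F4 downbeat P8
bar 1: v0=E3 v1=G3 downbeat m3
bar 2: v0=D3 v1=B3 downbeat M6
bar 3: v0=F3 v1=A3 downbeat M3
bar 4: v0=D3 v1=B3 downbeat M6
bar 5: v0=C3 v1=G3 downbeat P5
bar 6: v0=D3 v1=F3 downbeat m3
bar 7: v0=G3 v1=E4 downbeat M6
bar 8: v0=F3 v1=F4 downbeat P8
  -> R7 @ bar 2 tick 1 v(1,): B3->F3 leap 6st
  -> R4 @ bar 3 tick 2 v(0, 1): F3/E5 M7 untreated
  -> R7 @ bar 3 tick 2 v(1,): D4->E5 leap 14st
  -> R7 @ bar 3 tick 3 v(1,): E5->D4 leap 14st
  -> R1 @ bar 5 tick 0 v(0, 1): D3/A3 P5 -> C3/G3 P5 similar
  -> R7 @ bar 6 tick 2 v(1,): F3->B3 leap 6st
  -> R1 @ bar 8 tick 0 v(0, 1): G3/G4 P8 -> F3/F4 P8 similar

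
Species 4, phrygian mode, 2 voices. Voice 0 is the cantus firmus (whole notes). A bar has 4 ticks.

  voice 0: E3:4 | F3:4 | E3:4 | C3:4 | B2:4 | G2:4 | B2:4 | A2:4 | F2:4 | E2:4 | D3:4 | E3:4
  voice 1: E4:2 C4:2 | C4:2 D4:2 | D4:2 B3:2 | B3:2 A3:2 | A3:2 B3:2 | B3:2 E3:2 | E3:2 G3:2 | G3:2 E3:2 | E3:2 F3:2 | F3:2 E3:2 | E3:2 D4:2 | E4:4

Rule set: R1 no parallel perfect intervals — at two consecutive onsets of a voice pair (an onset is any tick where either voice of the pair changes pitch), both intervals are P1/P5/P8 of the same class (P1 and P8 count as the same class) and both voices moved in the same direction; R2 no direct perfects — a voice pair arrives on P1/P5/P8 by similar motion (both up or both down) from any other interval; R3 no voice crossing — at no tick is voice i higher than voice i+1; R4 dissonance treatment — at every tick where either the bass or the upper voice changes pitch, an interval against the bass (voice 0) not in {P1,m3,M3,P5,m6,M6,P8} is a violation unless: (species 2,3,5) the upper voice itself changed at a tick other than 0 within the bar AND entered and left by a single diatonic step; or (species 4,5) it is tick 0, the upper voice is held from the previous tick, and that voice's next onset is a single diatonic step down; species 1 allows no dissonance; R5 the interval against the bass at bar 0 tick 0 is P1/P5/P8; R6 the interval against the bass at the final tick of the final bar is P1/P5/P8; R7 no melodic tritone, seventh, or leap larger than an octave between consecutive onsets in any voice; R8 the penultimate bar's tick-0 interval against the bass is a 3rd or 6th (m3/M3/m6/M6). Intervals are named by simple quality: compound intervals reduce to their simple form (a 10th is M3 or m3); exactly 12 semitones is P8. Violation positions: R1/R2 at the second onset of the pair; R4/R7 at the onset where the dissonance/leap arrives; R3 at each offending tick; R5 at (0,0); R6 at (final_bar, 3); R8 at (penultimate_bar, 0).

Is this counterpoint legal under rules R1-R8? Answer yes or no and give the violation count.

bar 0: v0=E3 v1=E4 (P8)
bar 1: v0=F3 v1=C4 (P5)
bar 2: v0=E3 v1=D4 (m7)
bar 3: v0=C3 v1=B3 (M7)
bar 4: v0=B2 v1=A3 (m7)
bar 5: v0=G2 v1=B3 (M3)
bar 6: v0=B2 v1=E3 (P4)
bar 7: v0=A2 v1=G3 (m7)
bar 8: v0=F2 v1=E3 (M7)
bar 9: v0=E2 v1=F3 (m2)
bar 10: v0=D3 v1=E3 (M2)
bar 11: v0=E3 v1=E4 (P8)
  R4 @ bar2.0: E3/D4 m7 untreated
  R4 @ bar4.0: B2/A3 m7 untreated
  R4 @ bar6.0: B2/E3 P4 untreated
  R4 @ bar7.0: A2/G3 m7 untreated
  R4 @ bar8.0: F2/E3 M7 untreated
  R4 @ bar10.0: D3/E3 M2 untreated
  R7 @ bar10.0: E2->D3 leap 10st
  R8 @ bar10.0: penult M2 not 3rd/6th
  R7 @ bar10.2: E3->D4 leap 10st
  R1 @ bar11.0: D3/D4 P8 -> E3/E4 P8 similar

No (10 violations)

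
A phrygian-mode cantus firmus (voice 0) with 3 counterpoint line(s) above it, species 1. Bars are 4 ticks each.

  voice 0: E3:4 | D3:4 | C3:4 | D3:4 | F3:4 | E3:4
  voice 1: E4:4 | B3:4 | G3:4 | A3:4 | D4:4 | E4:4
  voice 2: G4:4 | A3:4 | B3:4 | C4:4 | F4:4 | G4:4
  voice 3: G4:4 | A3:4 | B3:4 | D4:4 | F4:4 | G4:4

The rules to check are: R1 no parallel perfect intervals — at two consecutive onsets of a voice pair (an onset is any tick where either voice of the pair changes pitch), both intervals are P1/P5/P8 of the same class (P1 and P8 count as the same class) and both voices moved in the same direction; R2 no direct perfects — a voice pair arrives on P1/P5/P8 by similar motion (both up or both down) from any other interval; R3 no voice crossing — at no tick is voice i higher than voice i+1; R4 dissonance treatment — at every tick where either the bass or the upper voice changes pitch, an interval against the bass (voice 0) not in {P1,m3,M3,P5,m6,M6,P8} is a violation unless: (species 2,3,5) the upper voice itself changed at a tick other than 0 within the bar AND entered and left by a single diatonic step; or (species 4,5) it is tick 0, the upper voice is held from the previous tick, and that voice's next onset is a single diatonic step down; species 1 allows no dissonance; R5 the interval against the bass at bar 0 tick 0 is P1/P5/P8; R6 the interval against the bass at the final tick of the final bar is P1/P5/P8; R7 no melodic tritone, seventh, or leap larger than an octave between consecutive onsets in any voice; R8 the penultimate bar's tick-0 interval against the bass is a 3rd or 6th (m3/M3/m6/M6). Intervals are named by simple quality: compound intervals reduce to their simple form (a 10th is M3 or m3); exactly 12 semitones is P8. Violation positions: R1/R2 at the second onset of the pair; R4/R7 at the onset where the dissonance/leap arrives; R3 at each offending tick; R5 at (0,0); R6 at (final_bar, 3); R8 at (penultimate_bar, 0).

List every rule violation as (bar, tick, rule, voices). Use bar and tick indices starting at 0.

(0, 0, R5, (0, 2))
(0, 0, R5, (0, 3))
(1, 0, R1, (2, 3))
(1, 0, R2, (0, 2))
(1, 0, R2, (0, 3))
(1, 0, R3, (1, 2))
(1, 0, R7, (2,))
(1, 0, R7, (3,))
(1, 1, R3, (1, 2))
(1, 2, R3, (1, 2))
(1, 3, R3, (1, 2))
(2, 0, R1, (2, 3))
(2, 0, R2, (0, 1))
(2, 0, R4, (0, 2))
(2, 0, R4, (0, 3))
(3, 0, R1, (0, 1))
(3, 0, R2, (0, 3))
(3, 0, R4, (0, 2))
(4, 0, R1, (0, 3))
(4, 0, R2, (0, 2))
(4, 0, R2, (2, 3))
(4, 0, R8, (0, 2))
(4, 0, R8, (0, 3))
(5, 0, R1, (2, 3))
(5, 3, R6, (0, 2))
(5, 3, R6, (0, 3))

bar 0: v0=E3 v1=E4 v2=G4 v3=G4 downbeat m3
bar 1: v0=D3 v1=B3 v2=A3 v3=A3 downbeat P5
bar 2: v0=C3 v1=G3 v2=B3 v3=B3 downbeat M7
bar 3: v0=D3 v1=A3 v2=C4 v3=D4 downbeat P8
bar 4: v0=F3 v1=D4 v2=F4 v3=F4 downbeat P8
bar 5: v0=E3 v1=E4 v2=G4 v3=G4 downbeat m3
  -> R5 @ bar 0 tick 0 v(0, 2): opens on m3
  -> R5 @ bar 0 tick 0 v(0, 3): opens on m3
  -> R1 @ bar 1 tick 0 v(2, 3): G4/G4 P1 -> A3/A3 P1 similar
  -> R2 @ bar 1 tick 0 v(0, 2): E3/G4 m3 -> D3/A3 P5 similar
  -> R2 @ bar 1 tick 0 v(0, 3): E3/G4 m3 -> D3/A3 P5 similar
  -> R3 @ bar 1 tick 0 v(1, 2): B3 above A3
  -> R7 @ bar 1 tick 0 v(2,): G4->A3 leap 10st
  -> R7 @ bar 1 tick 0 v(3,): G4->A3 leap 10st
  -> R3 @ bar 1 tick 1 v(1, 2): B3 above A3
  -> R3 @ bar 1 tick 2 v(1, 2): B3 above A3
  -> R3 @ bar 1 tick 3 v(1, 2): B3 above A3
  -> R1 @ bar 2 tick 0 v(2, 3): A3/A3 P1 -> B3/B3 P1 similar
  -> R2 @ bar 2 tick 0 v(0, 1): D3/B3 M6 -> C3/G3 P5 similar
  -> R4 @ bar 2 tick 0 v(0, 2): C3/B3 M7 untreated
  -> R4 @ bar 2 tick 0 v(0, 3): C3/B3 M7 untreated
  -> R1 @ bar 3 tick 0 v(0, 1): C3/G3 P5 -> D3/A3 P5 similar
  -> R2 @ bar 3 tick 0 v(0, 3): C3/B3 M7 -> D3/D4 P8 similar
  -> R4 @ bar 3 tick 0 v(0, 2): D3/C4 m7 untreated
  -> R1 @ bar 4 tick 0 v(0, 3): D3/D4 P8 -> F3/F4 P8 similar
  -> R2 @ bar 4 tick 0 v(0, 2): D3/C4 m7 -> F3/F4 P8 similar
  -> R2 @ bar 4 tick 0 v(2, 3): C4/D4 M2 -> F4/F4 P1 similar
  -> R8 @ bar 4 tick 0 v(0, 2): penult P8 not 3rd/6th
  -> R8 @ bar 4 tick 0 v(0, 3): penult P8 not 3rd/6th
  -> R1 @ bar 5 tick 0 v(2, 3): F4/F4 P1 -> G4/G4 P1 similar
  -> R6 @ bar 5 tick 3 v(0, 2): closes on m3
  -> R6 @ bar 5 tick 3 v(0, 3): closes on m3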